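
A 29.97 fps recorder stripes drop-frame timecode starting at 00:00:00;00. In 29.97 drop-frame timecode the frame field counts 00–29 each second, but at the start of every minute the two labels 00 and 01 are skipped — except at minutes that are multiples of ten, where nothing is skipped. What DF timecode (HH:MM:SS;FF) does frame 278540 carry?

Each 10-minute DF block holds 10 × 60 × 30 − 9 × 2 = 17982 frames. 278540 ÷ 17982 → 15 full blocks, remainder 8810.
Within the partial block the first minute is 1800 frames and each further minute 1798, so 4 further minute boundaries passed. Total skipped labels = 18 × 15 + 2 × 4 = 278.
Non-drop label index = 278540 + 278 = 278818; at 30 labels/s that is 02:34:53:28, i.e. DF 02:34:53;28.

02:34:53;28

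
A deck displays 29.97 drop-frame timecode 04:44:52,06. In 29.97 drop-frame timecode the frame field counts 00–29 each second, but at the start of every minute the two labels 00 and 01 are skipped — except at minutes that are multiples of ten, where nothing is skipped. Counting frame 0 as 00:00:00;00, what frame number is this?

Complete 10-minute blocks: 28, each 17982 frames → 503496.
Remaining 4 whole minutes in the current block: 1800 + 3 × 1798 = 7194 frames.
Within the current minute: 52 × 30 + 6 − 2 = 1564 (labels ;00/;01 skipped at this minute). Total = 503496 + 7194 + 1564 = 512254.

512254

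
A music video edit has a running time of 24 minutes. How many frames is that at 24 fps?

24 min = 1440 s.
Frames = 1440 × 24 = 34560.

34560 frames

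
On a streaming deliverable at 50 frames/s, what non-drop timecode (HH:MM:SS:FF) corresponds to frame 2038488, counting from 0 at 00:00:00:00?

2038488 ÷ 50 = 40769 full seconds, remainder 38 frames.
40769 s = 11 h 19 min 29 s.
Timecode: 11:19:29:38.

11:19:29:38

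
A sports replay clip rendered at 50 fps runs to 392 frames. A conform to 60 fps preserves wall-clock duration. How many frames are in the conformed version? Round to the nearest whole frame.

Frames at target rate = 392 × (60) / (50) = 2352/5 ≈ 470.400.
Nearest whole frame: 470.

470 frames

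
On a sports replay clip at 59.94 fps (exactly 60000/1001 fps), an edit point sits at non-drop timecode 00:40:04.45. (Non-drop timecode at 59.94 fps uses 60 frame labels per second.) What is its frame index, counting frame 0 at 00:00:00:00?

Total seconds to the label: (0 × 3600 + 40 × 60 + 4) = 2404.
Frame index = 2404 × 60 + 45 = 144285.

frame 144285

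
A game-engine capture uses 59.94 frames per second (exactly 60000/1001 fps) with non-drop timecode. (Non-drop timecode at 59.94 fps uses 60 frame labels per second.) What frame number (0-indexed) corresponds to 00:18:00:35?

frame 64835

Total seconds to the label: (0 × 3600 + 18 × 60 + 0) = 1080.
Frame index = 1080 × 60 + 35 = 64835.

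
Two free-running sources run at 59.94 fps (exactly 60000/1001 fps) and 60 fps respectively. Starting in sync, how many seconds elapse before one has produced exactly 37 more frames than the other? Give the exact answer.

37037/60 seconds

The gap grows by |60 − 60000/1001| = 60/1001 frames per second.
Time for a 37-frame gap: 37 ÷ (60/1001) = 37037/60 s.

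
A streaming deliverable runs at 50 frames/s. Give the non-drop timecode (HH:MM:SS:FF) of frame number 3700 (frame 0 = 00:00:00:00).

3700 ÷ 50 = 74 full seconds, remainder 0 frames.
74 s = 0 h 1 min 14 s.
Timecode: 00:01:14:00.

00:01:14:00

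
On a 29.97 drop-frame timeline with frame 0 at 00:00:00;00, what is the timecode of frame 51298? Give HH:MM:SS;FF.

Ten DF minutes hold 17982 frames, so frame 51298 lies in block 2 (frames 35964–53945) with 15334 frames into that block.
The block's first minute is 1800 frames and the rest 1798 each; 15334 frames reaches minute 8, so 2 × 18 + 8 × 2 = 52 labels have been skipped so far.
Adding those back, label number 51298 + 52 = 51350 at 30 labels/s is 1711 s + 20 f = 0 h 28 min 31 s frame 20, i.e. 00:28:31;20.

00:28:31;20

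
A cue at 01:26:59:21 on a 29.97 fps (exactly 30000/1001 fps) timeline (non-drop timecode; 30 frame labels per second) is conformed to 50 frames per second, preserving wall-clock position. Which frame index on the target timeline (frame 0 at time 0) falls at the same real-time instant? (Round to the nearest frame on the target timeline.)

frame 261246

Source frame index: (1×3600 + 26×60 + 59) × 30 + 21 = 156591.
Real time: 156591 / (30000/1001) = 52249197/10000 s.
Target frame: (52249197/10000) × (50) = 52249197/200 ≈ 261245.985 → 261246.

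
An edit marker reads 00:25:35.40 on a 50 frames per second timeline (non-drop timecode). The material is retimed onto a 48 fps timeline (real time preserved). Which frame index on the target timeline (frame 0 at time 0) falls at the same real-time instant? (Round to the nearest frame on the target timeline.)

Source frame index: (0×3600 + 25×60 + 35) × 50 + 40 = 76790.
Real time: 76790 / (50) = 7679/5 s.
Target frame: (7679/5) × (48) = 368592/5 ≈ 73718.400 → 73718.

frame 73718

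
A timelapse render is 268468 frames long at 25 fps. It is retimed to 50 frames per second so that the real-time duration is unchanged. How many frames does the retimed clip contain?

Frames at target rate = 268468 × (50) / (25) = 536936.

536936 frames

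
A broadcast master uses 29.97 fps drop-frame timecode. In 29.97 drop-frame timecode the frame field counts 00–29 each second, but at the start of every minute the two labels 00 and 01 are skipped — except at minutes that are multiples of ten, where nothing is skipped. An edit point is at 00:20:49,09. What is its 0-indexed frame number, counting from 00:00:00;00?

As if non-drop at 30 labels/s: (0 × 3600 + 20 × 60 + 49) × 30 + 9 = 37479.
Minute boundaries passed: 20; those not divisible by 10: 20 − 2 = 18; dropped labels = 2 × 18 = 36.
Actual frame index = 37479 − 36 = 37443.

37443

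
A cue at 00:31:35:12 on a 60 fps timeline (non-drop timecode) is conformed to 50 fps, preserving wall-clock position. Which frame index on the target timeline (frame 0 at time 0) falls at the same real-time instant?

Source frame index: (0×3600 + 31×60 + 35) × 60 + 12 = 113712.
Real time: 113712 / (60) = 9476/5 s.
Target frame: (9476/5) × (50) = 94760.

frame 94760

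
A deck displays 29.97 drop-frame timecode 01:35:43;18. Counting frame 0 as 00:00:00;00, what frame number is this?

172136

Complete 10-minute blocks: 9, each 17982 frames → 161838.
Remaining 5 whole minutes in the current block: 1800 + 4 × 1798 = 8992 frames.
Within the current minute: 43 × 30 + 18 − 2 = 1306 (labels ;00/;01 skipped at this minute). Total = 161838 + 8992 + 1306 = 172136.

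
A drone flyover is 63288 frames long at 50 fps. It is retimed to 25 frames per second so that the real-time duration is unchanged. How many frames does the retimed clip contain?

Target frames = source frames × (target rate / source rate) = 63288 × (25)/(50) = 63288 × 1/2 = 31644.

31644 frames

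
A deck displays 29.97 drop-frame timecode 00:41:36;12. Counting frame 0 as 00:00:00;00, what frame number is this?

As if non-drop at 30 labels/s: (0 × 3600 + 41 × 60 + 36) × 30 + 12 = 74892.
Minute boundaries passed: 41; those not divisible by 10: 41 − 4 = 37; dropped labels = 2 × 37 = 74.
Actual frame index = 74892 − 74 = 74818.

74818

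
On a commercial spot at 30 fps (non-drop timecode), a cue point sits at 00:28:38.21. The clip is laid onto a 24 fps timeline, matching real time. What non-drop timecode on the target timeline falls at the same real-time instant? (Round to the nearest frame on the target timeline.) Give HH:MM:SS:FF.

Source frame index: (0×3600 + 28×60 + 38) × 30 + 21 = 51561.
Real time: 51561 / (30) = 17187/10 s.
Target frame: (17187/10) × (24) = 206244/5 ≈ 41248.800 → 41249.
At 24 labels/s: frame 41249 → 00:28:38:17.

00:28:38:17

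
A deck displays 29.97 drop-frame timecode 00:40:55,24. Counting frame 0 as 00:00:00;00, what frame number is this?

Complete 10-minute blocks: 4, each 17982 frames → 71928.
Remaining 0 whole minutes in the current block: 0 frames.
Within the current minute: 55 × 30 + 24 = 1674. Total = 71928 + 0 + 1674 = 73602.

73602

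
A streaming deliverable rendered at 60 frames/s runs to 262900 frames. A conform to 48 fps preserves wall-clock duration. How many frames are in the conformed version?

210320 frames

Target frames = source frames × (target rate / source rate) = 262900 × (48)/(60) = 262900 × 4/5 = 210320.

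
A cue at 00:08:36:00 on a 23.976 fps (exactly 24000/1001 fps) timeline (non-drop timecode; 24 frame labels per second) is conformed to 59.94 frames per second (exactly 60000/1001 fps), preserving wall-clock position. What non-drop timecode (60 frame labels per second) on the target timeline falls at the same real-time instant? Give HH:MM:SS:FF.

00:08:36:00

Source frame index: (0×3600 + 8×60 + 36) × 24 + 0 = 12384.
Real time: 12384 / (24000/1001) = 129129/250 s.
Target frame: (129129/250) × (60000/1001) = 30960.
At 60 labels/s: frame 30960 → 00:08:36:00.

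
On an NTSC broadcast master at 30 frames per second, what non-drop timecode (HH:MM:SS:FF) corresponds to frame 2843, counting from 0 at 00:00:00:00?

2843 ÷ 30 = 94 full seconds, remainder 23 frames.
94 s = 0 h 1 min 34 s.
Timecode: 00:01:34:23.

00:01:34:23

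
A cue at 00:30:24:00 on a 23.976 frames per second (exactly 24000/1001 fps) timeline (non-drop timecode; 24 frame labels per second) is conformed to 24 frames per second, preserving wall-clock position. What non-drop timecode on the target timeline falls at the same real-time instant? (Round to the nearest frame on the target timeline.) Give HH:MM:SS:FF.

Source frame index: (0×3600 + 30×60 + 24) × 24 + 0 = 43776.
Real time: 43776 / (24000/1001) = 228228/125 s.
Target frame: (228228/125) × (24) = 5477472/125 ≈ 43819.776 → 43820.
At 24 labels/s: frame 43820 → 00:30:25:20.

00:30:25:20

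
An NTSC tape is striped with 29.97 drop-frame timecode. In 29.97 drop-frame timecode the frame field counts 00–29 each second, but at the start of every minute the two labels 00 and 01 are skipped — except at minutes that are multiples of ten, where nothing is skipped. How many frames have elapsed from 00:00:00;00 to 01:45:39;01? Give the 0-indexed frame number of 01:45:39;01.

Complete 10-minute blocks: 10, each 17982 frames → 179820.
Remaining 5 whole minutes in the current block: 1800 + 4 × 1798 = 8992 frames.
Within the current minute: 39 × 30 + 1 − 2 = 1169 (labels ;00/;01 skipped at this minute). Total = 179820 + 8992 + 1169 = 189981.

189981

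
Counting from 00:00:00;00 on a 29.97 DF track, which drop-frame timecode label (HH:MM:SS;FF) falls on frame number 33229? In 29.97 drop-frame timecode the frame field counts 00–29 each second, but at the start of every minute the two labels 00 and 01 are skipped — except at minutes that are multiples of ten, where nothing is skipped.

00:18:28;23

Each 10-minute DF block holds 10 × 60 × 30 − 9 × 2 = 17982 frames. 33229 ÷ 17982 → 1 full block, remainder 15247.
Within the partial block the first minute is 1800 frames and each further minute 1798, so 8 further minute boundaries passed. Total skipped labels = 18 × 1 + 2 × 8 = 34.
Non-drop label index = 33229 + 34 = 33263; at 30 labels/s that is 00:18:28:23, i.e. DF 00:18:28;23.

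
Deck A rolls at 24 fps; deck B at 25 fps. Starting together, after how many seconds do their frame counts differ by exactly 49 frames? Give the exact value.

The gap grows by |25 − 24| = 1 frame per second.
Time for a 49-frame gap: 49 ÷ (1) = 49 s.

49 seconds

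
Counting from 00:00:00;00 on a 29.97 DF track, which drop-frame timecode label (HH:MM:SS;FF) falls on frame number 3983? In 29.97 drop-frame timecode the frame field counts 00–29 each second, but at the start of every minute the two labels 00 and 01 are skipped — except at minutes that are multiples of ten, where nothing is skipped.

00:02:12;27

Ten DF minutes hold 17982 frames, so frame 3983 lies in block 0 (frames 0–17981) with 3983 frames into that block.
The block's first minute is 1800 frames and the rest 1798 each; 3983 frames reaches minute 2, so 0 × 18 + 2 × 2 = 4 labels have been skipped so far.
Adding those back, label number 3983 + 4 = 3987 at 30 labels/s is 132 s + 27 f = 0 h 2 min 12 s frame 27, i.e. 00:02:12;27.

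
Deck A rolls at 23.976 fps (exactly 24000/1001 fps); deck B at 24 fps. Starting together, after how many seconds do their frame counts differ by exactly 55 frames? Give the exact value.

The gap grows by |24 − 24000/1001| = 24/1001 frames per second.
Time for a 55-frame gap: 55 ÷ (24/1001) = 55055/24 s.

55055/24 seconds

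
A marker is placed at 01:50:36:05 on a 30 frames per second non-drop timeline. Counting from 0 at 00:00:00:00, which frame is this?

199085

Total seconds to the label: (1 × 3600 + 50 × 60 + 36) = 6636.
Frame index = 6636 × 30 + 5 = 199085.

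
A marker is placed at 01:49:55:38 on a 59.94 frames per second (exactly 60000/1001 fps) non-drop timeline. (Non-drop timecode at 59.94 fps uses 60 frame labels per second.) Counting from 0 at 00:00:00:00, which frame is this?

Total seconds to the label: (1 × 3600 + 49 × 60 + 55) = 6595.
Frame index = 6595 × 60 + 38 = 395738.

frame 395738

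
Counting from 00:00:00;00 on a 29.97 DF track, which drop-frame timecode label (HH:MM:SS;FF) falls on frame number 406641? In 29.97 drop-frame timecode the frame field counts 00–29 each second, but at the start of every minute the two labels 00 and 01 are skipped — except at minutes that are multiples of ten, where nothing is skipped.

03:46:08;09

Each 10-minute DF block holds 10 × 60 × 30 − 9 × 2 = 17982 frames. 406641 ÷ 17982 → 22 full blocks, remainder 11037.
Within the partial block the first minute is 1800 frames and each further minute 1798, so 6 further minute boundaries passed. Total skipped labels = 18 × 22 + 2 × 6 = 408.
Non-drop label index = 406641 + 408 = 407049; at 30 labels/s that is 03:46:08:09, i.e. DF 03:46:08;09.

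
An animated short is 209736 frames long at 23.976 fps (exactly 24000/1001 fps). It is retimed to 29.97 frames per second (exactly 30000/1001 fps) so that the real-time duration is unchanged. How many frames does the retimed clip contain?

262170 frames

Target frames = source frames × (target rate / source rate) = 209736 × (30000/1001)/(24000/1001) = 209736 × 5/4 = 262170.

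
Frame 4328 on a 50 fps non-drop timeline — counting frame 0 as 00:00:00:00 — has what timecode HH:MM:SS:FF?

4328 ÷ 50 = 86 full seconds, remainder 28 frames.
86 s = 0 h 1 min 26 s.
Timecode: 00:01:26:28.

00:01:26:28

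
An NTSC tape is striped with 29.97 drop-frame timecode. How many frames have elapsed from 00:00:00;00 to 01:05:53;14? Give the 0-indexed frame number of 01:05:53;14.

118486

Complete 10-minute blocks: 6, each 17982 frames → 107892.
Remaining 5 whole minutes in the current block: 1800 + 4 × 1798 = 8992 frames.
Within the current minute: 53 × 30 + 14 − 2 = 1602 (labels ;00/;01 skipped at this minute). Total = 107892 + 8992 + 1602 = 118486.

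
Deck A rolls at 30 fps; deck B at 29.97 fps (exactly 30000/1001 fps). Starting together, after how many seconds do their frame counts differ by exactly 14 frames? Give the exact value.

The gap grows by |30000/1001 − 30| = 30/1001 frames per second.
Time for a 14-frame gap: 14 ÷ (30/1001) = 7007/15 s.

7007/15 seconds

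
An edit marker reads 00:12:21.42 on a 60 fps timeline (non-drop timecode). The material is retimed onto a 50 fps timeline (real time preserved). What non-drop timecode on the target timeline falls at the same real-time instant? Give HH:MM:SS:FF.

Source frame index: (0×3600 + 12×60 + 21) × 60 + 42 = 44502.
Real time: 44502 / (60) = 7417/10 s.
Target frame: (7417/10) × (50) = 37085.
At 50 labels/s: frame 37085 → 00:12:21:35.

00:12:21:35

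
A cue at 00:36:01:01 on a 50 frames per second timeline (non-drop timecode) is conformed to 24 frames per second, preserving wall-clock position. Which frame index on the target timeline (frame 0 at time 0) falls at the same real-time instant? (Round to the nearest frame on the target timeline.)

frame 51864

Source frame index: (0×3600 + 36×60 + 1) × 50 + 1 = 108051.
Real time: 108051 / (50) = 108051/50 s.
Target frame: (108051/50) × (24) = 1296612/25 ≈ 51864.480 → 51864.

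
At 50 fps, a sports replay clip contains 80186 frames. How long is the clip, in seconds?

Running time = 80186 / (50) = 1603.72 s.

1603.72 seconds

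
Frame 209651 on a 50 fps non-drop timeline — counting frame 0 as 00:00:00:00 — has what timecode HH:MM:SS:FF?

01:09:53:01

209651 ÷ 50 = 4193 full seconds, remainder 1 frame.
4193 s = 1 h 9 min 53 s.
Timecode: 01:09:53:01.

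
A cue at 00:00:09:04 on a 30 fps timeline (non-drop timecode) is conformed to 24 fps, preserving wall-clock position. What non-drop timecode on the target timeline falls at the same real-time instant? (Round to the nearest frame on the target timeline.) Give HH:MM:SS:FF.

00:00:09:03

Source frame index: (0×3600 + 0×60 + 9) × 30 + 4 = 274.
Real time: 274 / (30) = 137/15 s.
Target frame: (137/15) × (24) = 1096/5 ≈ 219.200 → 219.
At 24 labels/s: frame 219 → 00:00:09:03.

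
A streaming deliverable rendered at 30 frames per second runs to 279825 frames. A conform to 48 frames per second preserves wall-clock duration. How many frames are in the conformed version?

Target frames = source frames × (target rate / source rate) = 279825 × (48)/(30) = 279825 × 8/5 = 447720.

447720 frames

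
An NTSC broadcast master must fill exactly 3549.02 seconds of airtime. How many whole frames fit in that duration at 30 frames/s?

Frames = 3549.02 × 30 = 532353/5 ≈ 106470.6000.
Complete frames: 106470.

106470 frames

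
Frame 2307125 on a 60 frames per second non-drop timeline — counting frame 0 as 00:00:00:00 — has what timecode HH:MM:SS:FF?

10:40:52:05

2307125 ÷ 60 = 38452 full seconds, remainder 5 frames.
38452 s = 10 h 40 min 52 s.
Timecode: 10:40:52:05.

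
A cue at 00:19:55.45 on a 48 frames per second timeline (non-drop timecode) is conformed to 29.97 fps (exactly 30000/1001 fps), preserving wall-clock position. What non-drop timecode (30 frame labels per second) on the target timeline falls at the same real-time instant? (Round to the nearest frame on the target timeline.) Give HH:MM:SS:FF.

Source frame index: (0×3600 + 19×60 + 55) × 48 + 45 = 57405.
Real time: 57405 / (48) = 19135/16 s.
Target frame: (19135/16) × (30000/1001) = 35878125/1001 ≈ 35842.283 → 35842.
At 30 labels/s: frame 35842 → 00:19:54:22.

00:19:54:22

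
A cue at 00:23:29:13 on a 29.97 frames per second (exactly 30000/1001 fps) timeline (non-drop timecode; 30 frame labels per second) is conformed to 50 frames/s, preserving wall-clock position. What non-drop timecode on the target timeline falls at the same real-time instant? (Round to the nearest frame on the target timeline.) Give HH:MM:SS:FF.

Source frame index: (0×3600 + 23×60 + 29) × 30 + 13 = 42283.
Real time: 42283 / (30000/1001) = 42325283/30000 s.
Target frame: (42325283/30000) × (50) = 42325283/600 ≈ 70542.138 → 70542.
At 50 labels/s: frame 70542 → 00:23:30:42.

00:23:30:42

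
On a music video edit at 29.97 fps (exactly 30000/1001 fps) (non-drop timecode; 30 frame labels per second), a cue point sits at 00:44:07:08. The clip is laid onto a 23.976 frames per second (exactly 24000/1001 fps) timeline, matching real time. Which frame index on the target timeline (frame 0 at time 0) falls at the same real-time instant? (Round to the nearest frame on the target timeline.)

Source frame index: (0×3600 + 44×60 + 7) × 30 + 8 = 79418.
Real time: 79418 / (30000/1001) = 39748709/15000 s.
Target frame: (39748709/15000) × (24000/1001) = 317672/5 ≈ 63534.400 → 63534.

frame 63534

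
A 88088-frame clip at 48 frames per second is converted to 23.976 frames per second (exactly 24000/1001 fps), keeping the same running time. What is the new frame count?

Target frames = source frames × (target rate / source rate) = 88088 × (24000/1001)/(48) = 88088 × 500/1001 = 44000.

44000 frames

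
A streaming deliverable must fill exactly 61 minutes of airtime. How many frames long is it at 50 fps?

61 min = 3660 s.
Frames = 3660 × 50 = 183000.

183000 frames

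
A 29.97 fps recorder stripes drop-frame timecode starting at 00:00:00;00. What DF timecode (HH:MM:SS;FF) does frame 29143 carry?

00:16:12;13

Ten DF minutes hold 17982 frames, so frame 29143 lies in block 1 (frames 17982–35963) with 11161 frames into that block.
The block's first minute is 1800 frames and the rest 1798 each; 11161 frames reaches minute 6, so 1 × 18 + 6 × 2 = 30 labels have been skipped so far.
Adding those back, label number 29143 + 30 = 29173 at 30 labels/s is 972 s + 13 f = 0 h 16 min 12 s frame 13, i.e. 00:16:12;13.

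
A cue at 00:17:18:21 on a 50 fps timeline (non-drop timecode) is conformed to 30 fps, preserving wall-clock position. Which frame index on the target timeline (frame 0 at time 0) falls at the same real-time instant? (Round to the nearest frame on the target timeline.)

Source frame index: (0×3600 + 17×60 + 18) × 50 + 21 = 51921.
Real time: 51921 / (50) = 51921/50 s.
Target frame: (51921/50) × (30) = 155763/5 ≈ 31152.600 → 31153.

frame 31153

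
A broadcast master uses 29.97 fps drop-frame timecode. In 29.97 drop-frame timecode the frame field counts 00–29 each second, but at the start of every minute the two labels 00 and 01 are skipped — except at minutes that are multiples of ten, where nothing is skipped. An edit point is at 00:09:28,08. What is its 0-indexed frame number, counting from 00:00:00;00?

As if non-drop at 30 labels/s: (0 × 3600 + 9 × 60 + 28) × 30 + 8 = 17048.
Minute boundaries passed: 9; those not divisible by 10: 9 − 0 = 9; dropped labels = 2 × 9 = 18.
Actual frame index = 17048 − 18 = 17030.

17030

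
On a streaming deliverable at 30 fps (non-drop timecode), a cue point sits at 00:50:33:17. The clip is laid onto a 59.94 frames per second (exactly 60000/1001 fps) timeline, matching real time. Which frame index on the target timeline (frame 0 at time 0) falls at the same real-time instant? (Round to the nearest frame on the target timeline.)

frame 181832

Source frame index: (0×3600 + 50×60 + 33) × 30 + 17 = 91007.
Real time: 91007 / (30) = 91007/30 s.
Target frame: (91007/30) × (60000/1001) = 26002000/143 ≈ 181832.168 → 181832.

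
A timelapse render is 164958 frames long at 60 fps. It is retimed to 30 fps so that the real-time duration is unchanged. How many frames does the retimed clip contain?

Target frames = source frames × (target rate / source rate) = 164958 × (30)/(60) = 164958 × 1/2 = 82479.

82479 frames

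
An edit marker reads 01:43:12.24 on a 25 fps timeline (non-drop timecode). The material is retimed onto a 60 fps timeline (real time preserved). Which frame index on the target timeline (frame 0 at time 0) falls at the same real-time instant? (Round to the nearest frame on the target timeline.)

frame 371578

Source frame index: (1×3600 + 43×60 + 12) × 25 + 24 = 154824.
Real time: 154824 / (25) = 154824/25 s.
Target frame: (154824/25) × (60) = 1857888/5 ≈ 371577.600 → 371578.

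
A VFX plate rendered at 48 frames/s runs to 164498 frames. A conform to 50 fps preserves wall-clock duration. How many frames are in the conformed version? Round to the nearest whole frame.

171352 frames

Frames at target rate = 164498 × (50) / (48) = 2056225/12 ≈ 171352.083.
Nearest whole frame: 171352.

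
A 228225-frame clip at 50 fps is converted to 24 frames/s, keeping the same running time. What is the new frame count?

109548 frames

Target frames = source frames × (target rate / source rate) = 228225 × (24)/(50) = 228225 × 12/25 = 109548.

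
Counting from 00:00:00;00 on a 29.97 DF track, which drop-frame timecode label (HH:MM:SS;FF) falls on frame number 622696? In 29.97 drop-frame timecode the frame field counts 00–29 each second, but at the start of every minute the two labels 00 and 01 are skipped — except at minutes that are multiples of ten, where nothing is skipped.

Each 10-minute DF block holds 10 × 60 × 30 − 9 × 2 = 17982 frames. 622696 ÷ 17982 → 34 full blocks, remainder 11308.
Within the partial block the first minute is 1800 frames and each further minute 1798, so 6 further minute boundaries passed. Total skipped labels = 18 × 34 + 2 × 6 = 624.
Non-drop label index = 622696 + 624 = 623320; at 30 labels/s that is 05:46:17:10, i.e. DF 05:46:17;10.

05:46:17;10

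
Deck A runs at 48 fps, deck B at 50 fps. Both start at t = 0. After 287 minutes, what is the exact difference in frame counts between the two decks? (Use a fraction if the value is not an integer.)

34440 frames

287 min = 17220 s.
A emits 48 × 17220 = 826560 frames; B emits 50 × 17220 = 861000.
Difference = 34440 frames; B is ahead of A.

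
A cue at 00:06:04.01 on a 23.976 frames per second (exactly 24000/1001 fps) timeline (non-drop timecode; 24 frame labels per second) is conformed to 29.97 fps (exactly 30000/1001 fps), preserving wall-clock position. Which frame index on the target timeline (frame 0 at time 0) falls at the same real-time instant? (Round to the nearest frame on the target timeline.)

frame 10921

Source frame index: (0×3600 + 6×60 + 4) × 24 + 1 = 8737.
Real time: 8737 / (24000/1001) = 8745737/24000 s.
Target frame: (8745737/24000) × (30000/1001) = 43685/4 ≈ 10921.250 → 10921.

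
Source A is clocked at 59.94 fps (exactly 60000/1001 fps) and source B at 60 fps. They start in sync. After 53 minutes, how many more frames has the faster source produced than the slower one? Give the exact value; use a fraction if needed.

190800/1001 frames

53 min = 3180 s.
A emits 60000/1001 × 3180 = 190800000/1001 frames; B emits 60 × 3180 = 190800.
Difference = 190800/1001 frames (≈ 190.6094); B is ahead of A.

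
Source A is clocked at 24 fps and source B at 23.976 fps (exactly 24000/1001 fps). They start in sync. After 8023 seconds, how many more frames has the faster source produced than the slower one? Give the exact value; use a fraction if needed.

192552/1001 frames

A emits 24 × 8023 = 192552 frames; B emits 24000/1001 × 8023 = 192552000/1001.
Difference = 192552/1001 frames (≈ 192.3596); B is behind A.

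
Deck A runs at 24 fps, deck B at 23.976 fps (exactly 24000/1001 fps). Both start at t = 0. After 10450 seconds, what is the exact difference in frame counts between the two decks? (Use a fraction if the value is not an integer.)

A emits 24 × 10450 = 250800 frames; B emits 24000/1001 × 10450 = 22800000/91.
Difference = 22800/91 frames (≈ 250.5495); B is behind A.

22800/91 frames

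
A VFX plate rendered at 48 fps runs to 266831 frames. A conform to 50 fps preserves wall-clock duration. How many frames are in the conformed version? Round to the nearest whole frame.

277949 frames

Frames at target rate = 266831 × (50) / (48) = 6670775/24 ≈ 277948.958.
Nearest whole frame: 277949.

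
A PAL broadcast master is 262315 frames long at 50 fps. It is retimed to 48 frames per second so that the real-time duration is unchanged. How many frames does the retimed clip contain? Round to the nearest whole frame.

251822 frames

Frames at target rate = 262315 × (48) / (50) = 1259112/5 ≈ 251822.400.
Nearest whole frame: 251822.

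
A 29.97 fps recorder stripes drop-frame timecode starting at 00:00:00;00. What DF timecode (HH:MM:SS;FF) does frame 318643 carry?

02:57:12;03

Each 10-minute DF block holds 10 × 60 × 30 − 9 × 2 = 17982 frames. 318643 ÷ 17982 → 17 full blocks, remainder 12949.
Within the partial block the first minute is 1800 frames and each further minute 1798, so 7 further minute boundaries passed. Total skipped labels = 18 × 17 + 2 × 7 = 320.
Non-drop label index = 318643 + 320 = 318963; at 30 labels/s that is 02:57:12:03, i.e. DF 02:57:12;03.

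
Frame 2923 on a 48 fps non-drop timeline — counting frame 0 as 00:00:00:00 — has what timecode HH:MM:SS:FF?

00:01:00:43

2923 ÷ 48 = 60 full seconds, remainder 43 frames.
60 s = 0 h 1 min 0 s.
Timecode: 00:01:00:43.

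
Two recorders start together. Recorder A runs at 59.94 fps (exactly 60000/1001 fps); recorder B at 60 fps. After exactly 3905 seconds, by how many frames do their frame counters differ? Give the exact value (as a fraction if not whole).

21300/91 frames

A emits 60000/1001 × 3905 = 21300000/91 frames; B emits 60 × 3905 = 234300.
Difference = 21300/91 frames (≈ 234.0659); B is ahead of A.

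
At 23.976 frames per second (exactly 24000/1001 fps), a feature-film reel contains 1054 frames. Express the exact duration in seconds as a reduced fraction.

527527/12000 seconds

Running time = 1054 ÷ (24000/1001) = 1054 × 1001/24000 = 527527/12000 s.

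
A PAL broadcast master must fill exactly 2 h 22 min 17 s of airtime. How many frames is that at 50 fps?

426850 frames

2 h 22 min 17 s = 8537 s.
Frames = 8537 × 50 = 426850.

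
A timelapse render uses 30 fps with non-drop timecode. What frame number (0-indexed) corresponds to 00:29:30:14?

frame 53114

Total seconds to the label: (0 × 3600 + 29 × 60 + 30) = 1770.
Frame index = 1770 × 30 + 14 = 53114.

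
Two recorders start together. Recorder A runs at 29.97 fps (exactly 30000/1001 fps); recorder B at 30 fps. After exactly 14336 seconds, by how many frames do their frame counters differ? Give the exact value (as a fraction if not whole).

A emits 30000/1001 × 14336 = 61440000/143 frames; B emits 30 × 14336 = 430080.
Difference = 61440/143 frames (≈ 429.6503); B is ahead of A.

61440/143 frames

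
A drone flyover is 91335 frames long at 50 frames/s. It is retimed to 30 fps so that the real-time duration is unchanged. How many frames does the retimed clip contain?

Target frames = source frames × (target rate / source rate) = 91335 × (30)/(50) = 91335 × 3/5 = 54801.

54801 frames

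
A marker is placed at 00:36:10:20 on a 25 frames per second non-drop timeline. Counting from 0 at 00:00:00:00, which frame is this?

frame 54270

Total seconds to the label: (0 × 3600 + 36 × 60 + 10) = 2170.
Frame index = 2170 × 25 + 20 = 54270.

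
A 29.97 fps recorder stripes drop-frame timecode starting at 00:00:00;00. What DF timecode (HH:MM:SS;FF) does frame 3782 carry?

Ten DF minutes hold 17982 frames, so frame 3782 lies in block 0 (frames 0–17981) with 3782 frames into that block.
The block's first minute is 1800 frames and the rest 1798 each; 3782 frames reaches minute 2, so 0 × 18 + 2 × 2 = 4 labels have been skipped so far.
Adding those back, label number 3782 + 4 = 3786 at 30 labels/s is 126 s + 6 f = 0 h 2 min 6 s frame 6, i.e. 00:02:06;06.

00:02:06;06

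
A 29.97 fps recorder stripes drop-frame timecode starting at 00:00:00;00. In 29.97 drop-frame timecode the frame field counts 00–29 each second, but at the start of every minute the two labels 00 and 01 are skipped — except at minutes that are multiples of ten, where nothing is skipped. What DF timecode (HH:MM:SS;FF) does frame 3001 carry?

00:01:40;03

Each 10-minute DF block holds 10 × 60 × 30 − 9 × 2 = 17982 frames. 3001 ÷ 17982 → 0 full blocks, remainder 3001.
Within the partial block the first minute is 1800 frames and each further minute 1798, so 1 further minute boundary passed. Total skipped labels = 18 × 0 + 2 × 1 = 2.
Non-drop label index = 3001 + 2 = 3003; at 30 labels/s that is 00:01:40:03, i.e. DF 00:01:40;03.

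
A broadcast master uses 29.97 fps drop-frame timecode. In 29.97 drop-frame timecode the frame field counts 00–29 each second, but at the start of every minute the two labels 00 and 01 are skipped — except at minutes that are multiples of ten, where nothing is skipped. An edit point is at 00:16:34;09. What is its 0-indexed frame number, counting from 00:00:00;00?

29799

Complete 10-minute blocks: 1, each 17982 frames → 17982.
Remaining 6 whole minutes in the current block: 1800 + 5 × 1798 = 10790 frames.
Within the current minute: 34 × 30 + 9 − 2 = 1027 (labels ;00/;01 skipped at this minute). Total = 17982 + 10790 + 1027 = 29799.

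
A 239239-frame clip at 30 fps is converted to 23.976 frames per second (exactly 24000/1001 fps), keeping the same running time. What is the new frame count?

191200 frames

Target frames = source frames × (target rate / source rate) = 239239 × (24000/1001)/(30) = 239239 × 800/1001 = 191200.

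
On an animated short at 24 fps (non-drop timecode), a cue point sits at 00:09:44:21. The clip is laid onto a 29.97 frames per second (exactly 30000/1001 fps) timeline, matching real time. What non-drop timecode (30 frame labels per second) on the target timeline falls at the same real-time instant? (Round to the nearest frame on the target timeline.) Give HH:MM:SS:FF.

Source frame index: (0×3600 + 9×60 + 44) × 24 + 21 = 14037.
Real time: 14037 / (24) = 4679/8 s.
Target frame: (4679/8) × (30000/1001) = 17546250/1001 ≈ 17528.721 → 17529.
At 30 labels/s: frame 17529 → 00:09:44:09.

00:09:44:09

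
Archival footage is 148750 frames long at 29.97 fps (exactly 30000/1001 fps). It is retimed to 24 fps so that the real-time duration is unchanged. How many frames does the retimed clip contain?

Target frames = source frames × (target rate / source rate) = 148750 × (24)/(30000/1001) = 148750 × 1001/1250 = 119119.

119119 frames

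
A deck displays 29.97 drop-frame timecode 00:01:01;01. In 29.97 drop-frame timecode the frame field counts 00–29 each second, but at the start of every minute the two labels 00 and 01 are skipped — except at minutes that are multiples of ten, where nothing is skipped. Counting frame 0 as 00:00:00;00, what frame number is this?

Complete 10-minute blocks: 0, each 17982 frames → 0.
Remaining 1 whole minute in the current block: 1800 + 0 × 1798 = 1800 frames.
Within the current minute: 1 × 30 + 1 − 2 = 29 (labels ;00/;01 skipped at this minute). Total = 0 + 1800 + 29 = 1829.

1829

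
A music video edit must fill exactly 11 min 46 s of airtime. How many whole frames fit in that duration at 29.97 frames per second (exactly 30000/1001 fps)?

11 min 46 s = 706 s.
Frames = 706 × 30000/1001 = 21180000/1001 ≈ 21158.8412.
Complete frames: 21158.

21158 frames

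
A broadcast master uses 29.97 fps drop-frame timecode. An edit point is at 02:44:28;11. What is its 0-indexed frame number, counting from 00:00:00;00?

295755

Complete 10-minute blocks: 16, each 17982 frames → 287712.
Remaining 4 whole minutes in the current block: 1800 + 3 × 1798 = 7194 frames.
Within the current minute: 28 × 30 + 11 − 2 = 849 (labels ;00/;01 skipped at this minute). Total = 287712 + 7194 + 849 = 295755.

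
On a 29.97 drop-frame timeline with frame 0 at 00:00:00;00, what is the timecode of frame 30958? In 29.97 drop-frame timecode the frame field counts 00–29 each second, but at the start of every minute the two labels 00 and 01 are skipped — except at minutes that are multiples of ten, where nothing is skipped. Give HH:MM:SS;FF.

Each 10-minute DF block holds 10 × 60 × 30 − 9 × 2 = 17982 frames. 30958 ÷ 17982 → 1 full block, remainder 12976.
Within the partial block the first minute is 1800 frames and each further minute 1798, so 7 further minute boundaries passed. Total skipped labels = 18 × 1 + 2 × 7 = 32.
Non-drop label index = 30958 + 32 = 30990; at 30 labels/s that is 00:17:13:00, i.e. DF 00:17:13;00.

00:17:13;00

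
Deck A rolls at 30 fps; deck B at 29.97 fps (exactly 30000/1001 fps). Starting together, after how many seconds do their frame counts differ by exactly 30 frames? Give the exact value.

The gap grows by |30000/1001 − 30| = 30/1001 frames per second.
Time for a 30-frame gap: 30 ÷ (30/1001) = 1001 s.

1001 seconds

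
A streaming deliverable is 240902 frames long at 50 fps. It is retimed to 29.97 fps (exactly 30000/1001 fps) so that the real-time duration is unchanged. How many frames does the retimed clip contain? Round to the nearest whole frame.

Frames at target rate = 240902 × (30000/1001) / (50) = 144541200/1001 ≈ 144396.803.
Nearest whole frame: 144397.

144397 frames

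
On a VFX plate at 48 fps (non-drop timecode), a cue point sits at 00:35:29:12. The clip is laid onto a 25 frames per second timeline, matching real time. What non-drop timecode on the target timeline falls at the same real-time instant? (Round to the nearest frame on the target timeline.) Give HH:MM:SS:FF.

Source frame index: (0×3600 + 35×60 + 29) × 48 + 12 = 102204.
Real time: 102204 / (48) = 8517/4 s.
Target frame: (8517/4) × (25) = 212925/4 ≈ 53231.250 → 53231.
At 25 labels/s: frame 53231 → 00:35:29:06.

00:35:29:06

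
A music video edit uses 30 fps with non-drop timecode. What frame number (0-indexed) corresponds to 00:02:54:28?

frame 5248

Total seconds to the label: (0 × 3600 + 2 × 60 + 54) = 174.
Frame index = 174 × 30 + 28 = 5248.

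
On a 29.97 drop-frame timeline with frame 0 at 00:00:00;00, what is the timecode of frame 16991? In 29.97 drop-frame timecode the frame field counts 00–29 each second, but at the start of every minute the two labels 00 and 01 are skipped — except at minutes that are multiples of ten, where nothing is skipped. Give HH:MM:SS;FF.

00:09:26;29

Each 10-minute DF block holds 10 × 60 × 30 − 9 × 2 = 17982 frames. 16991 ÷ 17982 → 0 full blocks, remainder 16991.
Within the partial block the first minute is 1800 frames and each further minute 1798, so 9 further minute boundaries passed. Total skipped labels = 18 × 0 + 2 × 9 = 18.
Non-drop label index = 16991 + 18 = 17009; at 30 labels/s that is 00:09:26:29, i.e. DF 00:09:26;29.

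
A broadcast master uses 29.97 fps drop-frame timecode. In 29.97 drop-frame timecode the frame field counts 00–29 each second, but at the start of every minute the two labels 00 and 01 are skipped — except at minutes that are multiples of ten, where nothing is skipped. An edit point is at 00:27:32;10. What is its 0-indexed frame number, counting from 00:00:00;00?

Complete 10-minute blocks: 2, each 17982 frames → 35964.
Remaining 7 whole minutes in the current block: 1800 + 6 × 1798 = 12588 frames.
Within the current minute: 32 × 30 + 10 − 2 = 968 (labels ;00/;01 skipped at this minute). Total = 35964 + 12588 + 968 = 49520.

49520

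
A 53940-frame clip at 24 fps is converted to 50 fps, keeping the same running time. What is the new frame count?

112375 frames

Target frames = source frames × (target rate / source rate) = 53940 × (50)/(24) = 53940 × 25/12 = 112375.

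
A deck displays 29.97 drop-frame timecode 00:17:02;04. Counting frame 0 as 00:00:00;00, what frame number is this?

As if non-drop at 30 labels/s: (0 × 3600 + 17 × 60 + 2) × 30 + 4 = 30664.
Minute boundaries passed: 17; those not divisible by 10: 17 − 1 = 16; dropped labels = 2 × 16 = 32.
Actual frame index = 30664 − 32 = 30632.

30632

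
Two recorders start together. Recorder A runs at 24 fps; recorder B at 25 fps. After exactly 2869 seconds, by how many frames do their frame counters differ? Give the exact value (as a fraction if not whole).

2869 frames

A emits 24 × 2869 = 68856 frames; B emits 25 × 2869 = 71725.
Difference = 2869 frames; B is ahead of A.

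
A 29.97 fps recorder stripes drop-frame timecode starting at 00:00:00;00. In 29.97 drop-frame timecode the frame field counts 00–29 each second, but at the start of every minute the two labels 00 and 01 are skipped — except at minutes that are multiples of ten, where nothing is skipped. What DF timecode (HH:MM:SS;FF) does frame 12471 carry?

Each 10-minute DF block holds 10 × 60 × 30 − 9 × 2 = 17982 frames. 12471 ÷ 17982 → 0 full blocks, remainder 12471.
Within the partial block the first minute is 1800 frames and each further minute 1798, so 6 further minute boundaries passed. Total skipped labels = 18 × 0 + 2 × 6 = 12.
Non-drop label index = 12471 + 12 = 12483; at 30 labels/s that is 00:06:56:03, i.e. DF 00:06:56;03.

00:06:56;03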